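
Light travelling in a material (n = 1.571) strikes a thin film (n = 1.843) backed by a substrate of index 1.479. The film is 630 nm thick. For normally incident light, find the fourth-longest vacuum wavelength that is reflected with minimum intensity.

At the upper boundary (n = 1.571 to n = 1.843) the reflected ray undergoes a half-wave phase shift.
Bottom surface (1.843 → 1.479): reflection off a lower-index medium gives no phase shift.
The two reflections differ by half a wavelength.
For weak reflection here: 2 n t = m λ.
λ = 2 n t / m. The fourth-longest wavelength is m = 4: λ = 2 × 1.843 × 630 / 4.00 = 581 nm.

581 nm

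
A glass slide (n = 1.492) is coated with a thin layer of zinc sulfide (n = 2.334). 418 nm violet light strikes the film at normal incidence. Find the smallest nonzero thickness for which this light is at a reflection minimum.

89.5 nm

At the upper boundary (n = 1.0 to n = 2.334) the reflected ray undergoes a half-wave phase shift.
At the lower boundary (n = 2.334 to n = 1.492) the reflected ray undergoes no phase shift.
Exactly one π shift → a net half-wave offset.
With one net inversion, destructive interference in reflection requires 2 n t = m λ.
The smallest nonzero thickness corresponds to m = 1: t = m λ / (2 n) = 1.00 × 418 / (2 × 2.334) = 89.5 nm.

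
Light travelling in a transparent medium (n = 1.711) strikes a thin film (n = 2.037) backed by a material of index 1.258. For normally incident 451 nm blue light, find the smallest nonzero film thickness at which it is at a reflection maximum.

55.4 nm

At the upper boundary (n = 1.711 to n = 2.037) the reflected ray undergoes a half-wave phase shift.
Ray reflecting at the bottom interface goes from n = 2.037 toward n = 1.258: no phase shift.
Net: one phase inversion between the two reflected rays.
With one net inversion, constructive interference in reflection requires 2 n t = (m + ½) λ.
Minimum at m = 0: t = λ / (4 n) = 451 / (4 × 2.037) = 55.4 nm.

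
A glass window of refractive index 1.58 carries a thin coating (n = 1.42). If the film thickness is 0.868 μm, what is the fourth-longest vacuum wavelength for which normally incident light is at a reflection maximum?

At the upper boundary (n = 1.0 to n = 1.42) the reflected ray undergoes a half-wave phase shift.
Bottom surface (1.42 → 1.58): reflection off a higher-index medium gives a half-wave phase shift.
Zero or two π shifts → no net half-wave offset.
For strong reflection here: 2 n t = m λ.
λ = 2 n t / m. The fourth-longest wavelength is m = 4: λ = 2 × 1.42 × 868 / 4.00 = 616 nm.

616 nm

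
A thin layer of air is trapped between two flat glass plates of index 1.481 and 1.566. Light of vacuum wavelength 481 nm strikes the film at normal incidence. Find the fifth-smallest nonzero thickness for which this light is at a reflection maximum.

1082 nm

Top surface (1.481 → 1.0): reflection off a lower-index medium gives no phase shift.
Ray reflecting at the bottom interface goes from n = 1.0 toward n = 1.566: a half-wave phase shift.
Net: one phase inversion between the two reflected rays.
With one net inversion, constructive interference in reflection requires 2 n t = (m + ½) λ.
The fifth-smallest nonzero thickness corresponds to m = 4: t = (m + ½) λ / (2 n) = 4.50 × 481 / (2 × 1.0) = 1082 nm.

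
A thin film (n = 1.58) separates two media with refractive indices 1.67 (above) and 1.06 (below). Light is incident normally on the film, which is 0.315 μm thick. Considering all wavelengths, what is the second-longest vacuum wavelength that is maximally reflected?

498 nm

Top surface (1.67 → 1.58): reflection off a lower-index medium gives no phase shift.
Bottom surface (1.58 → 1.06): reflection off a lower-index medium gives no phase shift.
The two reflections carry the same phase change, so no net offset.
For maximum reflection here: 2 n t = m λ.
λ = 2 n t / m. The second-longest wavelength is m = 2: λ = 2 × 1.58 × 315 / 2.00 = 498 nm.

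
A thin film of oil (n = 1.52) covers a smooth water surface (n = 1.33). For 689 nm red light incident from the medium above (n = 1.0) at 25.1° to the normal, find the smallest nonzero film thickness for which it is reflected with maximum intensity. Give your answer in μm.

Ray reflecting at the top interface goes from n = 1.0 toward n = 1.52: a half-wave phase shift.
Bottom surface (1.52 → 1.33): reflection off a lower-index medium gives no phase shift.
Net: one phase inversion between the two reflected rays.
So the condition for constructive reflection is 2 n t cos θ_r = (m + ½) λ.
Snell's law: 1.0 sin 25.1° = 1.52 sin θ_r → sin θ_r = 0.279, cos θ_r = 0.960.
Minimum at m = 0: t = λ / (4 n cos θ_r) = 689 / (4 × 1.52 × 0.960) = 118 nm.

0.118 μm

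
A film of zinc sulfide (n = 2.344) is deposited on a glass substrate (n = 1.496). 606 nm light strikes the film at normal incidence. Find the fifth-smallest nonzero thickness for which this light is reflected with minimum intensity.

Ray reflecting at the top interface goes from n = 1.0 toward n = 2.344: a half-wave phase shift.
At the lower boundary (n = 2.344 to n = 1.496) the reflected ray undergoes no phase shift.
Exactly one π shift → a net half-wave offset.
For dark reflection here: 2 n t = m λ.
The fifth-smallest nonzero thickness corresponds to m = 5: t = m λ / (2 n) = 5.00 × 606 / (2 × 2.344) = 646 nm.

646 nm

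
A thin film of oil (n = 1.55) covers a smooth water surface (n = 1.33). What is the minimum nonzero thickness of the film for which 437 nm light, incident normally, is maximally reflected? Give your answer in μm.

At the upper boundary (n = 1.0 to n = 1.55) the reflected ray undergoes a half-wave phase shift.
Ray reflecting at the bottom interface goes from n = 1.55 toward n = 1.33: no phase shift.
Net: one phase inversion between the two reflected rays.
With one net inversion, constructive interference in reflection requires 2 n t = (m + ½) λ.
Minimum at m = 0: t = λ / (4 n) = 437 / (4 × 1.55) = 70.5 nm.

0.0705 μm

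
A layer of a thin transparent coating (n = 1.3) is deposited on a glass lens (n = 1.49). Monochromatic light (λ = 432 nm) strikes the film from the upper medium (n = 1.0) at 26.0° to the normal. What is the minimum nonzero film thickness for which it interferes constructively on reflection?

Top surface (1.0 → 1.3): reflection off a higher-index medium gives a half-wave phase shift.
Bottom surface (1.3 → 1.49): reflection off a higher-index medium gives a half-wave phase shift.
Zero or two π shifts → no net half-wave offset.
So the condition for constructive reflection is 2 n t cos θ_r = m λ.
Snell's law: 1.0 sin 26.0° = 1.3 sin θ_r → sin θ_r = 0.337, cos θ_r = 0.941.
Minimum nonzero at m = 1: t = λ / (2 n cos θ_r) = 432 / (2 × 1.3 × 0.941) = 176 nm.

176 nm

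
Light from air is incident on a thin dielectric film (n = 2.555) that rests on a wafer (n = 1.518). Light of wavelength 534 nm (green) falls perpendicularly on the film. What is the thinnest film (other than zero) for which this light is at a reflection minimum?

105 nm

At the upper boundary (n = 1.0 to n = 2.555) the reflected ray undergoes a half-wave phase shift.
At the lower boundary (n = 2.555 to n = 1.518) the reflected ray undergoes no phase shift.
Net: one phase inversion between the two reflected rays.
With one net inversion, destructive interference in reflection requires 2 n t = m λ.
Minimum nonzero at m = 1: t = λ / (2 n) = 534 / (2 × 2.555) = 105 nm.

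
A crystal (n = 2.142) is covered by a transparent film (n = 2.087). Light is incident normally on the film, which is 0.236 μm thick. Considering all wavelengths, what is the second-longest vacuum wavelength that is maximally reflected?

At the upper boundary (n = 1.0 to n = 2.087) the reflected ray undergoes a half-wave phase shift.
At the lower boundary (n = 2.087 to n = 2.142) the reflected ray undergoes a half-wave phase shift.
Zero or two π shifts → no net half-wave offset.
With no net inversion, constructive interference in reflection requires 2 n t = m λ.
λ = 2 n t / m. The second-longest wavelength is m = 2: λ = 2 × 2.087 × 236 / 2.00 = 493 nm.

493 nm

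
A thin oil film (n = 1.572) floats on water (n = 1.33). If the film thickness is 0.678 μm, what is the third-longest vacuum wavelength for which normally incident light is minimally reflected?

711 nm

At the upper boundary (n = 1.0 to n = 1.572) the reflected ray undergoes a half-wave phase shift.
Ray reflecting at the bottom interface goes from n = 1.572 toward n = 1.33: no phase shift.
Net: one phase inversion between the two reflected rays.
With one net inversion, destructive interference in reflection requires 2 n t = m λ.
λ = 2 n t / m. The third-longest wavelength is m = 3: λ = 2 × 1.572 × 678 / 3.00 = 711 nm.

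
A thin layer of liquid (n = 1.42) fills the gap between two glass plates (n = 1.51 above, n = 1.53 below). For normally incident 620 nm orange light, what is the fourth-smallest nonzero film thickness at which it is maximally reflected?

Top surface (1.51 → 1.42): reflection off a lower-index medium gives no phase shift.
At the lower boundary (n = 1.42 to n = 1.53) the reflected ray undergoes a half-wave phase shift.
The two reflections differ by half a wavelength.
For bright reflection here: 2 n t = (m + ½) λ.
The fourth-smallest nonzero thickness corresponds to m = 3: t = (m + ½) λ / (2 n) = 3.50 × 620 / (2 × 1.42) = 764 nm.

764 nm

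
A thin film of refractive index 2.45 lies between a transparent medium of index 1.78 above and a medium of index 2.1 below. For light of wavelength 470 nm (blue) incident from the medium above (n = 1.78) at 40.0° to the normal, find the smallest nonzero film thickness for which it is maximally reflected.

Ray reflecting at the top interface goes from n = 1.78 toward n = 2.45: a half-wave phase shift.
At the lower boundary (n = 2.45 to n = 2.1) the reflected ray undergoes no phase shift.
Exactly one π shift → a net half-wave offset.
So the condition for constructive reflection is 2 n t cos θ_r = (m + ½) λ.
Snell's law: 1.78 sin 40.0° = 2.45 sin θ_r → sin θ_r = 0.467, cos θ_r = 0.884.
Minimum at m = 0: t = λ / (4 n cos θ_r) = 470 / (4 × 2.45 × 0.884) = 54.2 nm.

54.2 nm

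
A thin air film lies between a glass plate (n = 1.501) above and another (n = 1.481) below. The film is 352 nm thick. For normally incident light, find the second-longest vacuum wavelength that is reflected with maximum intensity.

Ray reflecting at the top interface goes from n = 1.501 toward n = 1.0: no phase shift.
Ray reflecting at the bottom interface goes from n = 1.0 toward n = 1.481: a half-wave phase shift.
The two reflections differ by half a wavelength.
So the condition for constructive reflection is 2 n t = (m + ½) λ.
λ = 2 n t / (m + ½). The second-longest wavelength is m = 1: λ = 2 × 1.0 × 352 / 1.50 = 469 nm.

469 nm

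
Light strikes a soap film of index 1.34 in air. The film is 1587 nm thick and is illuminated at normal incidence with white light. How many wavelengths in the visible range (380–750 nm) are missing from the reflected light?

6

At the upper boundary (n = 1.0 to n = 1.34) the reflected ray undergoes a half-wave phase shift.
At the lower boundary (n = 1.34 to n = 1.0) the reflected ray undergoes no phase shift.
The two reflections differ by half a wavelength.
With one net inversion, destructive interference in reflection requires 2 n t = m λ.
λ = 2 n t / m = 4253 / m nm.
m=5: 851 nm (IR); m=6: 709 nm (visible); m=7: 608 nm (visible); m=8: 532 nm (visible); m=9: 473 nm (visible); m=10: 425 nm (visible); m=11: 387 nm (visible); m=12: 354 nm (UV).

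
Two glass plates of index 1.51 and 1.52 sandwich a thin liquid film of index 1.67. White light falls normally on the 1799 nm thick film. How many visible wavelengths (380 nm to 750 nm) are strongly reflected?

8

At the upper boundary (n = 1.51 to n = 1.67) the reflected ray undergoes a half-wave phase shift.
Ray reflecting at the bottom interface goes from n = 1.67 toward n = 1.52: no phase shift.
The two reflections differ by half a wavelength.
So the condition for constructive reflection is 2 n t = (m + ½) λ.
λ = 2 n t / (m + ½) = 6009 / (m + ½) nm.
m=7: 801 nm (IR); m=8: 707 nm (visible); m=9: 632 nm (visible); m=10: 572 nm (visible); m=11: 522 nm (visible); m=12: 481 nm (visible); m=13: 445 nm (visible); m=14: 414 nm (visible); m=15: 388 nm (visible); m=16: 364 nm (UV).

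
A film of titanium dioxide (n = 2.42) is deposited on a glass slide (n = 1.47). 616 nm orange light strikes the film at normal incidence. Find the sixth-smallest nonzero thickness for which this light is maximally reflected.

Top surface (1.0 → 2.42): reflection off a higher-index medium gives a half-wave phase shift.
Bottom surface (2.42 → 1.47): reflection off a lower-index medium gives no phase shift.
Exactly one π shift → a net half-wave offset.
So the condition for constructive reflection is 2 n t = (m + ½) λ.
The sixth-smallest nonzero thickness corresponds to m = 5: t = (m + ½) λ / (2 n) = 5.50 × 616 / (2 × 2.42) = 700 nm.

700 nm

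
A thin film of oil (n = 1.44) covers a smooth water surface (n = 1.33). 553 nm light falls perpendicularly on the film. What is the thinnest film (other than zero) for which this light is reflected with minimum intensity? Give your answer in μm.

Top surface (1.0 → 1.44): reflection off a higher-index medium gives a half-wave phase shift.
Bottom surface (1.44 → 1.33): reflection off a lower-index medium gives no phase shift.
Net: one phase inversion between the two reflected rays.
With one net inversion, destructive interference in reflection requires 2 n t = m λ.
Minimum nonzero at m = 1: t = λ / (2 n) = 553 / (2 × 1.44) = 192 nm.

0.192 μm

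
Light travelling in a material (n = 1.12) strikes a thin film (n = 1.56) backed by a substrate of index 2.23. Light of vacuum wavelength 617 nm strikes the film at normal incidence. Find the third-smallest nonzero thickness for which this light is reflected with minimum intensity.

494 nm

Ray reflecting at the top interface goes from n = 1.12 toward n = 1.56: a half-wave phase shift.
Ray reflecting at the bottom interface goes from n = 1.56 toward n = 2.23: a half-wave phase shift.
Net: no relative phase inversion (both shifts match).
So the condition for destructive reflection is 2 n t = (m + ½) λ.
The third-smallest nonzero thickness corresponds to m = 2: t = (m + ½) λ / (2 n) = 2.50 × 617 / (2 × 1.56) = 494 nm.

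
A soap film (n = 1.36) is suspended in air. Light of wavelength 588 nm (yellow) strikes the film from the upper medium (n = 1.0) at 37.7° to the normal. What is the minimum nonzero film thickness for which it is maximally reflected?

121 nm

Ray reflecting at the top interface goes from n = 1.0 toward n = 1.36: a half-wave phase shift.
Bottom surface (1.36 → 1.0): reflection off a lower-index medium gives no phase shift.
The two reflections differ by half a wavelength.
So the condition for constructive reflection is 2 n t cos θ_r = (m + ½) λ.
Snell's law: 1.0 sin 37.7° = 1.36 sin θ_r → sin θ_r = 0.450, cos θ_r = 0.893.
Minimum at m = 0: t = λ / (4 n cos θ_r) = 588 / (4 × 1.36 × 0.893) = 121 nm.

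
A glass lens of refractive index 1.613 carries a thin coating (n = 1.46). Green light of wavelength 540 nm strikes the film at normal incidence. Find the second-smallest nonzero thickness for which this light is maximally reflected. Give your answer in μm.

0.370 μm

Ray reflecting at the top interface goes from n = 1.0 toward n = 1.46: a half-wave phase shift.
At the lower boundary (n = 1.46 to n = 1.613) the reflected ray undergoes a half-wave phase shift.
Net: no relative phase inversion (both shifts match).
With no net inversion, constructive interference in reflection requires 2 n t = m λ.
The second-smallest nonzero thickness corresponds to m = 2: t = m λ / (2 n) = 2.00 × 540 / (2 × 1.46) = 370 nm.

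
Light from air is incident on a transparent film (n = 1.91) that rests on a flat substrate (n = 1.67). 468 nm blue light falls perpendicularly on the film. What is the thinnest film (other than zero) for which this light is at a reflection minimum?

Ray reflecting at the top interface goes from n = 1.0 toward n = 1.91: a half-wave phase shift.
At the lower boundary (n = 1.91 to n = 1.67) the reflected ray undergoes no phase shift.
Exactly one π shift → a net half-wave offset.
So the condition for destructive reflection is 2 n t = m λ.
Minimum nonzero at m = 1: t = λ / (2 n) = 468 / (2 × 1.91) = 123 nm.

123 nm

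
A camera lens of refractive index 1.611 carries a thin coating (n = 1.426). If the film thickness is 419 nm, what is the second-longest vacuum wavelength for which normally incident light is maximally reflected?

Ray reflecting at the top interface goes from n = 1.0 toward n = 1.426: a half-wave phase shift.
At the lower boundary (n = 1.426 to n = 1.611) the reflected ray undergoes a half-wave phase shift.
Net: no relative phase inversion (both shifts match).
With no net inversion, constructive interference in reflection requires 2 n t = m λ.
λ = 2 n t / m. The second-longest wavelength is m = 2: λ = 2 × 1.426 × 419 / 2.00 = 597 nm.

597 nm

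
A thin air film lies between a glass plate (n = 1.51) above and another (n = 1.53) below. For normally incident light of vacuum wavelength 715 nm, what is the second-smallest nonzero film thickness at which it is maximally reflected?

Top surface (1.51 → 1.0): reflection off a lower-index medium gives no phase shift.
At the lower boundary (n = 1.0 to n = 1.53) the reflected ray undergoes a half-wave phase shift.
Net: one phase inversion between the two reflected rays.
For maximum reflection here: 2 n t = (m + ½) λ.
The second-smallest nonzero thickness corresponds to m = 1: t = (m + ½) λ / (2 n) = 1.50 × 715 / (2 × 1.0) = 536 nm.

536 nm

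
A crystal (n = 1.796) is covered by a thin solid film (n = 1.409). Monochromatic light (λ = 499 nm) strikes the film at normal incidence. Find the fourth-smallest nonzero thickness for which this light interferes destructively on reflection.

Top surface (1.0 → 1.409): reflection off a higher-index medium gives a half-wave phase shift.
Ray reflecting at the bottom interface goes from n = 1.409 toward n = 1.796: a half-wave phase shift.
Net: no relative phase inversion (both shifts match).
So the condition for destructive reflection is 2 n t = (m + ½) λ.
The fourth-smallest nonzero thickness corresponds to m = 3: t = (m + ½) λ / (2 n) = 3.50 × 499 / (2 × 1.409) = 620 nm.

620 nm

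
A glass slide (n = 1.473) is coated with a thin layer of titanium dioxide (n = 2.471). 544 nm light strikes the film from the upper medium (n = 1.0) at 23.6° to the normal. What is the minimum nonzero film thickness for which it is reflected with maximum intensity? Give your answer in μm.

0.0558 μm

At the upper boundary (n = 1.0 to n = 2.471) the reflected ray undergoes a half-wave phase shift.
At the lower boundary (n = 2.471 to n = 1.473) the reflected ray undergoes no phase shift.
The two reflections differ by half a wavelength.
With one net inversion, constructive interference in reflection requires 2 n t cos θ_r = (m + ½) λ.
Snell's law: 1.0 sin 23.6° = 2.471 sin θ_r → sin θ_r = 0.162, cos θ_r = 0.987.
Minimum at m = 0: t = λ / (4 n cos θ_r) = 544 / (4 × 2.471 × 0.987) = 55.8 nm.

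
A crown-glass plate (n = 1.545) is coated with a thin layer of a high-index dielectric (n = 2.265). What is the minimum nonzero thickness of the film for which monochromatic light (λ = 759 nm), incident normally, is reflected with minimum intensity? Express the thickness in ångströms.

Ray reflecting at the top interface goes from n = 1.0 toward n = 2.265: a half-wave phase shift.
Ray reflecting at the bottom interface goes from n = 2.265 toward n = 1.545: no phase shift.
Exactly one π shift → a net half-wave offset.
For weak reflection here: 2 n t = m λ.
Minimum nonzero at m = 1: t = λ / (2 n) = 759 / (2 × 2.265) = 168 nm.

1675 Å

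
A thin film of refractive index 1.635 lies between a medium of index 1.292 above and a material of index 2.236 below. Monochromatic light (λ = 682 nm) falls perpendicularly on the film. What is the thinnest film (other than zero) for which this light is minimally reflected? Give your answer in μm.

0.104 μm

At the upper boundary (n = 1.292 to n = 1.635) the reflected ray undergoes a half-wave phase shift.
Bottom surface (1.635 → 2.236): reflection off a higher-index medium gives a half-wave phase shift.
Net: no relative phase inversion (both shifts match).
So the condition for destructive reflection is 2 n t = (m + ½) λ.
Minimum at m = 0: t = λ / (4 n) = 682 / (4 × 1.635) = 104 nm.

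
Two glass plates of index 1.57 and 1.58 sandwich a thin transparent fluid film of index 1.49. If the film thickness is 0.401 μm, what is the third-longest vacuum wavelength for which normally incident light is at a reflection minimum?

398 nm

Top surface (1.57 → 1.49): reflection off a lower-index medium gives no phase shift.
Ray reflecting at the bottom interface goes from n = 1.49 toward n = 1.58: a half-wave phase shift.
The two reflections differ by half a wavelength.
For weak reflection here: 2 n t = m λ.
λ = 2 n t / m. The third-longest wavelength is m = 3: λ = 2 × 1.49 × 401 / 3.00 = 398 nm.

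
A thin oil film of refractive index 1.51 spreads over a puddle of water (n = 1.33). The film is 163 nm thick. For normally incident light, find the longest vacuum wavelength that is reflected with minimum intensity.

492 nm

At the upper boundary (n = 1.0 to n = 1.51) the reflected ray undergoes a half-wave phase shift.
At the lower boundary (n = 1.51 to n = 1.33) the reflected ray undergoes no phase shift.
Exactly one π shift → a net half-wave offset.
With one net inversion, destructive interference in reflection requires 2 n t = m λ.
λ = 2 n t / m. The longest wavelength is m = 1: λ = 2 × 1.51 × 163 / 1.00 = 492 nm.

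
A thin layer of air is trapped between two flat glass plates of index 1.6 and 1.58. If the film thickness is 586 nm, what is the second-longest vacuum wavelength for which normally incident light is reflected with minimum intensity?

At the upper boundary (n = 1.6 to n = 1.0) the reflected ray undergoes no phase shift.
Ray reflecting at the bottom interface goes from n = 1.0 toward n = 1.58: a half-wave phase shift.
The two reflections differ by half a wavelength.
So the condition for destructive reflection is 2 n t = m λ.
λ = 2 n t / m. The second-longest wavelength is m = 2: λ = 2 × 1.0 × 586 / 2.00 = 586 nm.

586 nm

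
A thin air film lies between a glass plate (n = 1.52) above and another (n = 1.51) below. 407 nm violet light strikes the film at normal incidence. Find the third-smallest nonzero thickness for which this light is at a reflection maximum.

At the upper boundary (n = 1.52 to n = 1.0) the reflected ray undergoes no phase shift.
Bottom surface (1.0 → 1.51): reflection off a higher-index medium gives a half-wave phase shift.
The two reflections differ by half a wavelength.
For bright reflection here: 2 n t = (m + ½) λ.
The third-smallest nonzero thickness corresponds to m = 2: t = (m + ½) λ / (2 n) = 2.50 × 407 / (2 × 1.0) = 509 nm.

509 nm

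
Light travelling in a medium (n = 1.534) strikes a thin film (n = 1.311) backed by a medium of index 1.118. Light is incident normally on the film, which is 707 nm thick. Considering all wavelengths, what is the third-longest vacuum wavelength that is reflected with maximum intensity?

618 nm

Top surface (1.534 → 1.311): reflection off a lower-index medium gives no phase shift.
At the lower boundary (n = 1.311 to n = 1.118) the reflected ray undergoes no phase shift.
Zero or two π shifts → no net half-wave offset.
So the condition for constructive reflection is 2 n t = m λ.
λ = 2 n t / m. The third-longest wavelength is m = 3: λ = 2 × 1.311 × 707 / 3.00 = 618 nm.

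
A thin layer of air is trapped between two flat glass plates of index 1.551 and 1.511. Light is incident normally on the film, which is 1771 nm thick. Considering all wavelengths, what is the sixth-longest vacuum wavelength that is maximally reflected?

644 nm

Top surface (1.551 → 1.0): reflection off a lower-index medium gives no phase shift.
Bottom surface (1.0 → 1.511): reflection off a higher-index medium gives a half-wave phase shift.
Net: one phase inversion between the two reflected rays.
With one net inversion, constructive interference in reflection requires 2 n t = (m + ½) λ.
λ = 2 n t / (m + ½). The sixth-longest wavelength is m = 5: λ = 2 × 1.0 × 1771 / 5.50 = 644 nm.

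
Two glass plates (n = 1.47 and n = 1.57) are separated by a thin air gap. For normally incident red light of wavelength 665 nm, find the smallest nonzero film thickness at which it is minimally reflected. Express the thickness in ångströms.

3325 Å

At the upper boundary (n = 1.47 to n = 1.0) the reflected ray undergoes no phase shift.
At the lower boundary (n = 1.0 to n = 1.57) the reflected ray undergoes a half-wave phase shift.
Exactly one π shift → a net half-wave offset.
With one net inversion, destructive interference in reflection requires 2 n t = m λ.
Minimum nonzero at m = 1: t = λ / (2 n) = 665 / (2 × 1.0) = 333 nm.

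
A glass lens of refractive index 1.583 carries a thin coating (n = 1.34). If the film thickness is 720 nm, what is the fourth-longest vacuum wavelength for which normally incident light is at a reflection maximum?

At the upper boundary (n = 1.0 to n = 1.34) the reflected ray undergoes a half-wave phase shift.
Bottom surface (1.34 → 1.583): reflection off a higher-index medium gives a half-wave phase shift.
Zero or two π shifts → no net half-wave offset.
So the condition for constructive reflection is 2 n t = m λ.
λ = 2 n t / m. The fourth-longest wavelength is m = 4: λ = 2 × 1.34 × 720 / 4.00 = 482 nm.

482 nm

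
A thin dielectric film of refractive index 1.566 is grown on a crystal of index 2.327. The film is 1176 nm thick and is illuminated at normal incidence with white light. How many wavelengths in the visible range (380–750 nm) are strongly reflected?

5

Top surface (1.0 → 1.566): reflection off a higher-index medium gives a half-wave phase shift.
Bottom surface (1.566 → 2.327): reflection off a higher-index medium gives a half-wave phase shift.
The two reflections carry the same phase change, so no net offset.
With no net inversion, constructive interference in reflection requires 2 n t = m λ.
λ = 2 n t / m = 3683 / m nm.
m=4: 921 nm (IR); m=5: 737 nm (visible); m=6: 614 nm (visible); m=7: 526 nm (visible); m=8: 460 nm (visible); m=9: 409 nm (visible); m=10: 368 nm (UV).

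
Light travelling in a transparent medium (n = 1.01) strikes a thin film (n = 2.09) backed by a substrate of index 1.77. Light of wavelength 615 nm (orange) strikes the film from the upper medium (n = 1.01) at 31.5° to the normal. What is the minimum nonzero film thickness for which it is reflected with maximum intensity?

At the upper boundary (n = 1.01 to n = 2.09) the reflected ray undergoes a half-wave phase shift.
Ray reflecting at the bottom interface goes from n = 2.09 toward n = 1.77: no phase shift.
The two reflections differ by half a wavelength.
With one net inversion, constructive interference in reflection requires 2 n t cos θ_r = (m + ½) λ.
Snell's law: 1.01 sin 31.5° = 2.09 sin θ_r → sin θ_r = 0.252, cos θ_r = 0.968.
Minimum at m = 0: t = λ / (4 n cos θ_r) = 615 / (4 × 2.09 × 0.968) = 76.0 nm.

76.0 nm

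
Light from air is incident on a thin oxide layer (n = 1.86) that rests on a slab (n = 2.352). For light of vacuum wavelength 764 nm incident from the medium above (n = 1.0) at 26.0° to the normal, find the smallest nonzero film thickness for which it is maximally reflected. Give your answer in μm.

At the upper boundary (n = 1.0 to n = 1.86) the reflected ray undergoes a half-wave phase shift.
Bottom surface (1.86 → 2.352): reflection off a higher-index medium gives a half-wave phase shift.
The two reflections carry the same phase change, so no net offset.
So the condition for constructive reflection is 2 n t cos θ_r = m λ.
Snell's law: 1.0 sin 26.0° = 1.86 sin θ_r → sin θ_r = 0.236, cos θ_r = 0.972.
Minimum nonzero at m = 1: t = λ / (2 n cos θ_r) = 764 / (2 × 1.86 × 0.972) = 211 nm.

0.211 μm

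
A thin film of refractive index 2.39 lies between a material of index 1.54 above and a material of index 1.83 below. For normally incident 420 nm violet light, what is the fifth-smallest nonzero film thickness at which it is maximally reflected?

395 nm

Top surface (1.54 → 2.39): reflection off a higher-index medium gives a half-wave phase shift.
Ray reflecting at the bottom interface goes from n = 2.39 toward n = 1.83: no phase shift.
Exactly one π shift → a net half-wave offset.
With one net inversion, constructive interference in reflection requires 2 n t = (m + ½) λ.
The fifth-smallest nonzero thickness corresponds to m = 4: t = (m + ½) λ / (2 n) = 4.50 × 420 / (2 × 2.39) = 395 nm.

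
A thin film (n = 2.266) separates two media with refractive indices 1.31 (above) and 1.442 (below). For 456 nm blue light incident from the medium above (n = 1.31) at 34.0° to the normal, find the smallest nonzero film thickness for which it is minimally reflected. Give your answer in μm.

Ray reflecting at the top interface goes from n = 1.31 toward n = 2.266: a half-wave phase shift.
At the lower boundary (n = 2.266 to n = 1.442) the reflected ray undergoes no phase shift.
Exactly one π shift → a net half-wave offset.
With one net inversion, destructive interference in reflection requires 2 n t cos θ_r = m λ.
Snell's law: 1.31 sin 34.0° = 2.266 sin θ_r → sin θ_r = 0.323, cos θ_r = 0.946.
Minimum nonzero at m = 1: t = λ / (2 n cos θ_r) = 456 / (2 × 2.266 × 0.946) = 106 nm.

0.106 μm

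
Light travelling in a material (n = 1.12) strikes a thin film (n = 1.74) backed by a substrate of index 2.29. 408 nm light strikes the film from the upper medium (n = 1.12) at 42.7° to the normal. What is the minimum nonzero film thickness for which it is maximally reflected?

Ray reflecting at the top interface goes from n = 1.12 toward n = 1.74: a half-wave phase shift.
Bottom surface (1.74 → 2.29): reflection off a higher-index medium gives a half-wave phase shift.
Net: no relative phase inversion (both shifts match).
For maximum reflection here: 2 n t cos θ_r = m λ.
Snell's law: 1.12 sin 42.7° = 1.74 sin θ_r → sin θ_r = 0.437, cos θ_r = 0.900.
Minimum nonzero at m = 1: t = λ / (2 n cos θ_r) = 408 / (2 × 1.74 × 0.900) = 130 nm.

130 nm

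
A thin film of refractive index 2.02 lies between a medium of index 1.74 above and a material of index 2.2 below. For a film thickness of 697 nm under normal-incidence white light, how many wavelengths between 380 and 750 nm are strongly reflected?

4

At the upper boundary (n = 1.74 to n = 2.02) the reflected ray undergoes a half-wave phase shift.
At the lower boundary (n = 2.02 to n = 2.2) the reflected ray undergoes a half-wave phase shift.
Zero or two π shifts → no net half-wave offset.
For maximum reflection here: 2 n t = m λ.
λ = 2 n t / m = 2816 / m nm.
m=3: 939 nm (IR); m=4: 704 nm (visible); m=5: 563 nm (visible); m=6: 469 nm (visible); m=7: 402 nm (visible); m=8: 352 nm (UV).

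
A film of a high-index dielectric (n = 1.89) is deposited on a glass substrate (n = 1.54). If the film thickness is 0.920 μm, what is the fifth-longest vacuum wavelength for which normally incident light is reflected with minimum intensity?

At the upper boundary (n = 1.0 to n = 1.89) the reflected ray undergoes a half-wave phase shift.
Bottom surface (1.89 → 1.54): reflection off a lower-index medium gives no phase shift.
Net: one phase inversion between the two reflected rays.
With one net inversion, destructive interference in reflection requires 2 n t = m λ.
λ = 2 n t / m. The fifth-longest wavelength is m = 5: λ = 2 × 1.89 × 920 / 5.00 = 696 nm.

696 nm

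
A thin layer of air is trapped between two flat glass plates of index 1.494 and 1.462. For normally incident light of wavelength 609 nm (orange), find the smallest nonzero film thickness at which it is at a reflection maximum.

At the upper boundary (n = 1.494 to n = 1.0) the reflected ray undergoes no phase shift.
At the lower boundary (n = 1.0 to n = 1.462) the reflected ray undergoes a half-wave phase shift.
Net: one phase inversion between the two reflected rays.
For bright reflection here: 2 n t = (m + ½) λ.
Minimum at m = 0: t = λ / (4 n) = 609 / (4 × 1.0) = 152 nm.

152 nm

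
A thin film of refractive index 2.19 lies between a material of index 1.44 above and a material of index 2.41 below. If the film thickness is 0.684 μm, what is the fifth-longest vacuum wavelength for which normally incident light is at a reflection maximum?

599 nm

Top surface (1.44 → 2.19): reflection off a higher-index medium gives a half-wave phase shift.
At the lower boundary (n = 2.19 to n = 2.41) the reflected ray undergoes a half-wave phase shift.
The two reflections carry the same phase change, so no net offset.
With no net inversion, constructive interference in reflection requires 2 n t = m λ.
λ = 2 n t / m. The fifth-longest wavelength is m = 5: λ = 2 × 2.19 × 684 / 5.00 = 599 nm.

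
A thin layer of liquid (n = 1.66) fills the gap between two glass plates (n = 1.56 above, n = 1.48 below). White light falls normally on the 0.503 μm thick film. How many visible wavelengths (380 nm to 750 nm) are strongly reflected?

2

Top surface (1.56 → 1.66): reflection off a higher-index medium gives a half-wave phase shift.
Ray reflecting at the bottom interface goes from n = 1.66 toward n = 1.48: no phase shift.
The two reflections differ by half a wavelength.
So the condition for constructive reflection is 2 n t = (m + ½) λ.
λ = 2 n t / (m + ½) = 1670 / (m + ½) nm.
m=1: 1113 nm (IR); m=2: 668 nm (visible); m=3: 477 nm (visible); m=4: 371 nm (UV).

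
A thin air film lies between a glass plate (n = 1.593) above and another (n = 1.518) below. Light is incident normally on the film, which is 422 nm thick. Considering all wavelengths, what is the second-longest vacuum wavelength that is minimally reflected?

At the upper boundary (n = 1.593 to n = 1.0) the reflected ray undergoes no phase shift.
Ray reflecting at the bottom interface goes from n = 1.0 toward n = 1.518: a half-wave phase shift.
The two reflections differ by half a wavelength.
With one net inversion, destructive interference in reflection requires 2 n t = m λ.
λ = 2 n t / m. The second-longest wavelength is m = 2: λ = 2 × 1.0 × 422 / 2.00 = 422 nm.

422 nm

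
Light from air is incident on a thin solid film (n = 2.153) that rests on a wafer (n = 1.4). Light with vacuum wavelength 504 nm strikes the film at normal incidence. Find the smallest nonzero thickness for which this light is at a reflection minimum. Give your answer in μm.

Ray reflecting at the top interface goes from n = 1.0 toward n = 2.153: a half-wave phase shift.
At the lower boundary (n = 2.153 to n = 1.4) the reflected ray undergoes no phase shift.
Net: one phase inversion between the two reflected rays.
For dark reflection here: 2 n t = m λ.
The smallest nonzero thickness corresponds to m = 1: t = m λ / (2 n) = 1.00 × 504 / (2 × 2.153) = 117 nm.

0.117 μm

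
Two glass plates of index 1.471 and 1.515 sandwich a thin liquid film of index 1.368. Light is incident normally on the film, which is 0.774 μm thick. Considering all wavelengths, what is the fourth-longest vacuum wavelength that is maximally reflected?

Ray reflecting at the top interface goes from n = 1.471 toward n = 1.368: no phase shift.
At the lower boundary (n = 1.368 to n = 1.515) the reflected ray undergoes a half-wave phase shift.
The two reflections differ by half a wavelength.
So the condition for constructive reflection is 2 n t = (m + ½) λ.
λ = 2 n t / (m + ½). The fourth-longest wavelength is m = 3: λ = 2 × 1.368 × 774 / 3.50 = 605 nm.

605 nm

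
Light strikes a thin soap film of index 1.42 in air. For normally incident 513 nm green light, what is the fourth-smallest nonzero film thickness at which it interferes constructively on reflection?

632 nm

At the upper boundary (n = 1.0 to n = 1.42) the reflected ray undergoes a half-wave phase shift.
At the lower boundary (n = 1.42 to n = 1.0) the reflected ray undergoes no phase shift.
The two reflections differ by half a wavelength.
With one net inversion, constructive interference in reflection requires 2 n t = (m + ½) λ.
The fourth-smallest nonzero thickness corresponds to m = 3: t = (m + ½) λ / (2 n) = 3.50 × 513 / (2 × 1.42) = 632 nm.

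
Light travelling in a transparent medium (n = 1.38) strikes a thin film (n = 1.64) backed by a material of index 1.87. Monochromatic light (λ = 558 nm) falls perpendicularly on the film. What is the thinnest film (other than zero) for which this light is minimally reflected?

Ray reflecting at the top interface goes from n = 1.38 toward n = 1.64: a half-wave phase shift.
At the lower boundary (n = 1.64 to n = 1.87) the reflected ray undergoes a half-wave phase shift.
Net: no relative phase inversion (both shifts match).
For weak reflection here: 2 n t = (m + ½) λ.
Minimum at m = 0: t = λ / (4 n) = 558 / (4 × 1.64) = 85.1 nm.

85.1 nm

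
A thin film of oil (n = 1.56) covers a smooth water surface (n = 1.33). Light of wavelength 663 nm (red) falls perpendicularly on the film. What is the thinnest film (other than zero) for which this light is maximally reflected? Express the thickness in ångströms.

Ray reflecting at the top interface goes from n = 1.0 toward n = 1.56: a half-wave phase shift.
Ray reflecting at the bottom interface goes from n = 1.56 toward n = 1.33: no phase shift.
Net: one phase inversion between the two reflected rays.
For strong reflection here: 2 n t = (m + ½) λ.
Minimum at m = 0: t = λ / (4 n) = 663 / (4 × 1.56) = 106 nm.

1063 Å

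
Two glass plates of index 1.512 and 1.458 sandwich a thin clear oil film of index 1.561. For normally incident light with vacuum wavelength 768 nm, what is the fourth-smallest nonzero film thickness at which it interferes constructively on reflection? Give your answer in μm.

0.861 μm

At the upper boundary (n = 1.512 to n = 1.561) the reflected ray undergoes a half-wave phase shift.
At the lower boundary (n = 1.561 to n = 1.458) the reflected ray undergoes no phase shift.
The two reflections differ by half a wavelength.
So the condition for constructive reflection is 2 n t = (m + ½) λ.
The fourth-smallest nonzero thickness corresponds to m = 3: t = (m + ½) λ / (2 n) = 3.50 × 768 / (2 × 1.561) = 861 nm.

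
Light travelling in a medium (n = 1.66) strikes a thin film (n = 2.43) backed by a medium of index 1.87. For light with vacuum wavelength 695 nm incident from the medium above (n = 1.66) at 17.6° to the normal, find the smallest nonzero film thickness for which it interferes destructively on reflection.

At the upper boundary (n = 1.66 to n = 2.43) the reflected ray undergoes a half-wave phase shift.
Bottom surface (2.43 → 1.87): reflection off a lower-index medium gives no phase shift.
The two reflections differ by half a wavelength.
So the condition for destructive reflection is 2 n t cos θ_r = m λ.
Snell's law: 1.66 sin 17.6° = 2.43 sin θ_r → sin θ_r = 0.207, cos θ_r = 0.978.
Minimum nonzero at m = 1: t = λ / (2 n cos θ_r) = 695 / (2 × 2.43 × 0.978) = 146 nm.

146 nm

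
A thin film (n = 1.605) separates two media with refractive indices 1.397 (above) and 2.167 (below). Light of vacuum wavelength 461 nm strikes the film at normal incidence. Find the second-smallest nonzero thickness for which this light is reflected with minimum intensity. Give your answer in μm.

At the upper boundary (n = 1.397 to n = 1.605) the reflected ray undergoes a half-wave phase shift.
Bottom surface (1.605 → 2.167): reflection off a higher-index medium gives a half-wave phase shift.
Zero or two π shifts → no net half-wave offset.
With no net inversion, destructive interference in reflection requires 2 n t = (m + ½) λ.
The second-smallest nonzero thickness corresponds to m = 1: t = (m + ½) λ / (2 n) = 1.50 × 461 / (2 × 1.605) = 215 nm.

0.215 μm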